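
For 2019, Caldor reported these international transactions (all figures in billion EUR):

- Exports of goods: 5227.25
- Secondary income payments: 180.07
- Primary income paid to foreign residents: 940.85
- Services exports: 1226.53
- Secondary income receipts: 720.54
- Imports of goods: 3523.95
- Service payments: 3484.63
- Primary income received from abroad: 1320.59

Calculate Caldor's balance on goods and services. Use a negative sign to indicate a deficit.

-554.80

Goods balance = 5227.25 - 3523.95 = 1703.30
Services balance = 1226.53 - 3484.63 = -2258.10
Trade balance (goods + services) = 1703.30 + (-2258.10) = -554.80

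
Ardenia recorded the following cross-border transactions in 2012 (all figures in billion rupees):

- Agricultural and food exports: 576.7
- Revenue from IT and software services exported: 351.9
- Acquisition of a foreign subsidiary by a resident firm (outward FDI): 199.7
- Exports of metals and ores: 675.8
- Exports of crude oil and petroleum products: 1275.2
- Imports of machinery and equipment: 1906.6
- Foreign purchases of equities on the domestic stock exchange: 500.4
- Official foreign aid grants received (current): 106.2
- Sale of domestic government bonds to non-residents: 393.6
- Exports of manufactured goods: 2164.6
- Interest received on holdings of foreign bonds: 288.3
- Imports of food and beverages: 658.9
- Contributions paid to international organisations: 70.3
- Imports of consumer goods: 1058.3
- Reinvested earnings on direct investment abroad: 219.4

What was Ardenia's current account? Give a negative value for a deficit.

Goods: 2164.6 + 576.7 - 658.9 - 1906.6 + 675.8 - 1058.3 + 1275.2 = 1068.5
Services: 351.9
Primary income: 288.3 + 219.4 = 507.7
Secondary income: -70.3 + 106.2 = 35.9
Current account = 1068.5 + 351.9 + 507.7 + 35.9 = 1964.0
(Excluded from the current account — financial account: acquisition of a foreign subsidiary by a resident firm (outward FDI) 199.7, foreign purchases of equities on the domestic stock exchange 500.4, sale of domestic government bonds to non-residents 393.6.)

1964.0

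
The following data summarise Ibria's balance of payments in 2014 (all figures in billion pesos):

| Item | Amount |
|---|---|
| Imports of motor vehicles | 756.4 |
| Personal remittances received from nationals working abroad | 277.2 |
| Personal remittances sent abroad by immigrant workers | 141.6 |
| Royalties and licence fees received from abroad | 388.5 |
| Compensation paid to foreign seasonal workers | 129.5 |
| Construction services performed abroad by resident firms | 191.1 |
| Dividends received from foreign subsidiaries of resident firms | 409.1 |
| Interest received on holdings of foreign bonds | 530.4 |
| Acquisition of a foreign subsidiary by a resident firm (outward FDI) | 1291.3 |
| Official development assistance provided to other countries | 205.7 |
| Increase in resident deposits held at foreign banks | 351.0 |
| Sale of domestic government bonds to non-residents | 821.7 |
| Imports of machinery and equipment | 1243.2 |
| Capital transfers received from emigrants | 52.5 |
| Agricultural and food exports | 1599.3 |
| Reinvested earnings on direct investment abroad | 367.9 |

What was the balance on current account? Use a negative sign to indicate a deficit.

Goods: 1599.3 - 1243.2 - 756.4 = -400.3
Services: 388.5 + 191.1 = 579.6
Primary income: -129.5 + 367.9 + 530.4 + 409.1 = 1177.9
Secondary income: 277.2 - 141.6 - 205.7 = -70.1
Current account = (-400.3) + 579.6 + 1177.9 + (-70.1) = 1287.1
(Excluded from the current account — financial account: acquisition of a foreign subsidiary by a resident firm (outward FDI) 1291.3, increase in resident deposits held at foreign banks 351.0, sale of domestic government bonds to non-residents 821.7; capital account: capital transfers received from emigrants 52.5.)

1287.1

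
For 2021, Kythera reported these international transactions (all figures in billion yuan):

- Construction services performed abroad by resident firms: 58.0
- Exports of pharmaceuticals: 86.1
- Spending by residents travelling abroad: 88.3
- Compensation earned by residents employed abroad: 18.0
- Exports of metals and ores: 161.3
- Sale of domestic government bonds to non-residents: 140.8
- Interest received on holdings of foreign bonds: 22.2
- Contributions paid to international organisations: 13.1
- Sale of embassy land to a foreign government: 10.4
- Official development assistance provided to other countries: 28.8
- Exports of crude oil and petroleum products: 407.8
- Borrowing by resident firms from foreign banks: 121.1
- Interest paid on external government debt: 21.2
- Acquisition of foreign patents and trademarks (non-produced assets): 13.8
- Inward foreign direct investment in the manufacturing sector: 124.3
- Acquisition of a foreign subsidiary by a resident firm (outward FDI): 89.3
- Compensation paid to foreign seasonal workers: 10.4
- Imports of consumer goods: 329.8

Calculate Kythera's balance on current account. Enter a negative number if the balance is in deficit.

Goods: 161.3 + 86.1 - 329.8 + 407.8 = 325.4
Services: -88.3 + 58.0 = -30.3
Primary income: 22.2 + 18.0 - 10.4 - 21.2 = 8.6
Secondary income: -28.8 - 13.1 = -41.9
Current account = 325.4 + (-30.3) + 8.6 + (-41.9) = 261.8
(Excluded from the current account — financial account: sale of domestic government bonds to non-residents 140.8, borrowing by resident firms from foreign banks 121.1, inward foreign direct investment in the manufacturing sector 124.3, acquisition of a foreign subsidiary by a resident firm (outward FDI) 89.3; capital account: sale of embassy land to a foreign government 10.4, acquisition of foreign patents and trademarks (non-produced assets) 13.8.)

261.8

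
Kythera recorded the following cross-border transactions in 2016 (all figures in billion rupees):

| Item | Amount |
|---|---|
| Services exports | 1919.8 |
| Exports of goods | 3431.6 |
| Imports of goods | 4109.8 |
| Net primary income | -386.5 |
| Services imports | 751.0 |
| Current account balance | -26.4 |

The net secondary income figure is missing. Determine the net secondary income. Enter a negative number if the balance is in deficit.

Current account = goods balance + services balance + net primary income + net secondary income
Sum of the known components = 104.1
Net secondary income = CA - (known components) = -26.4 - 104.1 = -130.5

-130.5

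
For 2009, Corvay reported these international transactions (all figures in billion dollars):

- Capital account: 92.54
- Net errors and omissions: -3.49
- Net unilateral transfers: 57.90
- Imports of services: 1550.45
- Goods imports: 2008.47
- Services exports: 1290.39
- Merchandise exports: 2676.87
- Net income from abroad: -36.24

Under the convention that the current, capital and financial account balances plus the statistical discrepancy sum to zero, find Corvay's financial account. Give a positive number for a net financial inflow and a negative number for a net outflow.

Goods balance = 2676.87 - 2008.47 = 668.40
Services balance = 1290.39 - 1550.45 = -260.06
Trade balance (goods + services) = 668.40 + (-260.06) = 408.34
Net primary income = -36.24
Net secondary income = 57.90
Current account = 408.34 + (-36.24) + 57.90 = 430.00
Financial account = -(430.00 + 92.54 + (-3.49)) = -519.05

-519.05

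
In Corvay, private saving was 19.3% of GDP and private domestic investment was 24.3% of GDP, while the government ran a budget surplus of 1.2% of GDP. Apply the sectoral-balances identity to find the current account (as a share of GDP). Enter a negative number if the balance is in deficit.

-3.8

By the sectoral-balances identity, CA = (S_private - I) + (T - G).
Private balance = 19.3 - 24.3 = -5.0
Government balance (T - G) = 1.2
CA = -5.0 + 1.2 = -3.8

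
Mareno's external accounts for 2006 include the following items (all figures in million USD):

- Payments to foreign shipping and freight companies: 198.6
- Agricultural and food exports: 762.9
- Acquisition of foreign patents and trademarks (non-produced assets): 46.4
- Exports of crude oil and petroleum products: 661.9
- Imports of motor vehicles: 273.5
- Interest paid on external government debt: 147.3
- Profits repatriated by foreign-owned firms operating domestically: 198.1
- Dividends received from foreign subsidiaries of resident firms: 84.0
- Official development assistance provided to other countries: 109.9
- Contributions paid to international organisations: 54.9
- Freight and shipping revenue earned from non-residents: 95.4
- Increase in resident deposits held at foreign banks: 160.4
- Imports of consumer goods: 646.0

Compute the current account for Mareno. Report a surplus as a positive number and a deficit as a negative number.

Goods: -646.0 - 273.5 + 661.9 + 762.9 = 505.3
Services: 95.4 - 198.6 = -103.2
Primary income: 84.0 - 198.1 - 147.3 = -261.4
Secondary income: -54.9 - 109.9 = -164.8
Current account = 505.3 + (-103.2) + (-261.4) + (-164.8) = -24.1
(Excluded from the current account — capital account: acquisition of foreign patents and trademarks (non-produced assets) 46.4; financial account: increase in resident deposits held at foreign banks 160.4.)

-24.1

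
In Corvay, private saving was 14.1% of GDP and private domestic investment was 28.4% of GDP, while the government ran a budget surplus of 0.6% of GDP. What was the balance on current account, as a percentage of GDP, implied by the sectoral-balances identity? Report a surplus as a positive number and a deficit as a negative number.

By the sectoral-balances identity, CA = (S_private - I) + (T - G).
Private balance = 14.1 - 28.4 = -14.3
Government balance (T - G) = 0.6
CA = -14.3 + 0.6 = -13.7

-13.7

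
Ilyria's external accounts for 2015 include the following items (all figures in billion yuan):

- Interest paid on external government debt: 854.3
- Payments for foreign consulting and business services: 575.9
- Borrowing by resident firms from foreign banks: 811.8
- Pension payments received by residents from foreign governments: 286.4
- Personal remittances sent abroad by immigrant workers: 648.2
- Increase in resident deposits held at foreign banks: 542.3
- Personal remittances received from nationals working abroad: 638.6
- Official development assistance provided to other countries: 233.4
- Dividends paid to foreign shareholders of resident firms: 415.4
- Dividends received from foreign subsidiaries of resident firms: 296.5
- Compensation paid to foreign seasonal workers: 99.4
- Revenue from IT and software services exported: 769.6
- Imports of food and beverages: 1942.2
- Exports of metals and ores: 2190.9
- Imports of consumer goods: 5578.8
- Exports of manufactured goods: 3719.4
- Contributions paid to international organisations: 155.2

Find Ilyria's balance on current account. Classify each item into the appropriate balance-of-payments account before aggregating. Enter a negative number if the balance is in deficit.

-2601.4

Goods: -5578.8 + 3719.4 + 2190.9 - 1942.2 = -1610.7
Services: 769.6 - 575.9 = 193.7
Primary income: -99.4 + 296.5 - 415.4 - 854.3 = -1072.6
Secondary income: 286.4 + 638.6 - 648.2 - 233.4 - 155.2 = -111.8
Current account = (-1610.7) + 193.7 + (-1072.6) + (-111.8) = -2601.4
(Excluded from the current account — financial account: borrowing by resident firms from foreign banks 811.8, increase in resident deposits held at foreign banks 542.3.)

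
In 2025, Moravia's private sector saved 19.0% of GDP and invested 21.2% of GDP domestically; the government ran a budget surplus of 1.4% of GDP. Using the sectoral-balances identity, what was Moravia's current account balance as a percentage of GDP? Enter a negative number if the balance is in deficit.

-0.8

By the sectoral-balances identity, CA = (S_private - I) + (T - G).
Private balance = 19.0 - 21.2 = -2.2
Government balance (T - G) = 1.4
CA = -2.2 + 1.4 = -0.8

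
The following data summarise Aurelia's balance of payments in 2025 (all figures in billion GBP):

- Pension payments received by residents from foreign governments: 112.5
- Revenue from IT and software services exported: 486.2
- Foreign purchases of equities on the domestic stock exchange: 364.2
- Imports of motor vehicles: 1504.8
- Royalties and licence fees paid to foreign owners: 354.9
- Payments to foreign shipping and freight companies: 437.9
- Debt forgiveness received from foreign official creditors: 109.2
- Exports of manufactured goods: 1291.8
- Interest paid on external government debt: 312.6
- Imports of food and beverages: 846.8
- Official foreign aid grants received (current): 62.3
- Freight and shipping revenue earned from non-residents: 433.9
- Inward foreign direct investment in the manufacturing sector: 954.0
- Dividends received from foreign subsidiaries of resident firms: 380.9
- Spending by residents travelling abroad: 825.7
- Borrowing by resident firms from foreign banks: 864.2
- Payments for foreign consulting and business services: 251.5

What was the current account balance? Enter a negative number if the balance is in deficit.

Goods: -1504.8 - 846.8 + 1291.8 = -1059.8
Services: -825.7 - 437.9 + 433.9 + 486.2 - 251.5 - 354.9 = -949.9
Primary income: -312.6 + 380.9 = 68.3
Secondary income: 112.5 + 62.3 = 174.8
Current account = (-1059.8) + (-949.9) + 68.3 + 174.8 = -1766.6
(Excluded from the current account — financial account: foreign purchases of equities on the domestic stock exchange 364.2, inward foreign direct investment in the manufacturing sector 954.0, borrowing by resident firms from foreign banks 864.2; capital account: debt forgiveness received from foreign official creditors 109.2.)

-1766.6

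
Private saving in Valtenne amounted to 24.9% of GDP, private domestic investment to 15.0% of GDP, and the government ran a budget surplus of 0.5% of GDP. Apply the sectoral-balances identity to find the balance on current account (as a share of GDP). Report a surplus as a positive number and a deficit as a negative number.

10.4

By the sectoral-balances identity, CA = (S_private - I) + (T - G).
Private balance = 24.9 - 15.0 = 9.9
Government balance (T - G) = 0.5
CA = 9.9 + 0.5 = 10.4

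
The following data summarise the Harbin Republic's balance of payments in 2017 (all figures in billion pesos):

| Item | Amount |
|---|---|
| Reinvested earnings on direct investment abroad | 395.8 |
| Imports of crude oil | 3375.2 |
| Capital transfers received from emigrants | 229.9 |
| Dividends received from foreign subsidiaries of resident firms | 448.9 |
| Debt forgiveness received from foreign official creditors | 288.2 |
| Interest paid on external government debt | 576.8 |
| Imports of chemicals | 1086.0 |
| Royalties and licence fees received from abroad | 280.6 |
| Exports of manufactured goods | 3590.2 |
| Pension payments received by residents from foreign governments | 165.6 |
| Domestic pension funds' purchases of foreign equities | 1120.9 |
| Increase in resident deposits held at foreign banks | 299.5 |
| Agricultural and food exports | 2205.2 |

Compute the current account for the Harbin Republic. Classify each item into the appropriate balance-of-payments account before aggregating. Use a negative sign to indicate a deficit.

Goods: -1086.0 + 3590.2 - 3375.2 + 2205.2 = 1334.2
Services: 280.6
Primary income: -576.8 + 448.9 + 395.8 = 267.9
Secondary income: 165.6
Current account = 1334.2 + 280.6 + 267.9 + 165.6 = 2048.3
(Excluded from the current account — capital account: capital transfers received from emigrants 229.9, debt forgiveness received from foreign official creditors 288.2; financial account: domestic pension funds' purchases of foreign equities 1120.9, increase in resident deposits held at foreign banks 299.5.)

2048.3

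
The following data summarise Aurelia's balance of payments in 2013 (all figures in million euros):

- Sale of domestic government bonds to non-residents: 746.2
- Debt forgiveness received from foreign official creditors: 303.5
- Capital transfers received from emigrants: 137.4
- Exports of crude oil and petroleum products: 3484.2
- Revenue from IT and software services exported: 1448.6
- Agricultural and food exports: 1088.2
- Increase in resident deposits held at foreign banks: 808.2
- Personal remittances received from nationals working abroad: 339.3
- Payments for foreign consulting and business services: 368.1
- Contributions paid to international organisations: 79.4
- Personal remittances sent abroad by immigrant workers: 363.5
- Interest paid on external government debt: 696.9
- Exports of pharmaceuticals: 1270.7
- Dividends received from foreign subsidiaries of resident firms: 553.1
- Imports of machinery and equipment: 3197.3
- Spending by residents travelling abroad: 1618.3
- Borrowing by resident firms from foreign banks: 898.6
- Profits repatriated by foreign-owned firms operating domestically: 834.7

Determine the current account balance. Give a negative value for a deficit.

Goods: -3197.3 + 1270.7 + 1088.2 + 3484.2 = 2645.8
Services: -1618.3 + 1448.6 - 368.1 = -537.8
Primary income: 553.1 - 834.7 - 696.9 = -978.5
Secondary income: -363.5 - 79.4 + 339.3 = -103.6
Current account = 2645.8 + (-537.8) + (-978.5) + (-103.6) = 1025.9
(Excluded from the current account — financial account: sale of domestic government bonds to non-residents 746.2, increase in resident deposits held at foreign banks 808.2, borrowing by resident firms from foreign banks 898.6; capital account: debt forgiveness received from foreign official creditors 303.5, capital transfers received from emigrants 137.4.)

1025.9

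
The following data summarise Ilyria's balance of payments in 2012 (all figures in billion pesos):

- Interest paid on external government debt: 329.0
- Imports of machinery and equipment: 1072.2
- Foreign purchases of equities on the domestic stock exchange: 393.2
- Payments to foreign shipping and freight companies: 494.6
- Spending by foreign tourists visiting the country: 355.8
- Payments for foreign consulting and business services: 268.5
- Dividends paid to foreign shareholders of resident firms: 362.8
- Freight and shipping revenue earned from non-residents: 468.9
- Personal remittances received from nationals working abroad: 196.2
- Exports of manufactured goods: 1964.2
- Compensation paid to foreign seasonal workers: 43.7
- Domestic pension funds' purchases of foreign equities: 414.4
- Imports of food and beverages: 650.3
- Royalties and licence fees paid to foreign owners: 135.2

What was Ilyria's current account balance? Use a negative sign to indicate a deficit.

Goods: 1964.2 - 650.3 - 1072.2 = 241.7
Services: -494.6 + 468.9 + 355.8 - 268.5 - 135.2 = -73.6
Primary income: -329.0 - 362.8 - 43.7 = -735.5
Secondary income: 196.2
Current account = 241.7 + (-73.6) + (-735.5) + 196.2 = -371.2
(Excluded from the current account — financial account: foreign purchases of equities on the domestic stock exchange 393.2, domestic pension funds' purchases of foreign equities 414.4.)

-371.2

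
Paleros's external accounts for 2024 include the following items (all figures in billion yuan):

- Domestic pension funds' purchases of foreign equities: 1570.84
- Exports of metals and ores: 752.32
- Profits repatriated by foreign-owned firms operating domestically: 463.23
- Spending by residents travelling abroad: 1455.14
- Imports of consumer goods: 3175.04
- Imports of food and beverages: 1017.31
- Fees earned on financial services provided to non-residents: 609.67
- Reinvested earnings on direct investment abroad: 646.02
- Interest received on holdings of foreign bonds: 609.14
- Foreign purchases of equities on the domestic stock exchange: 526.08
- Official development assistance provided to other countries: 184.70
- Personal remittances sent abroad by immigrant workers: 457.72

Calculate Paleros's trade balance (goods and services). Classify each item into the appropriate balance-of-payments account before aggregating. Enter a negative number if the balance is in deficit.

-4285.50

Goods: -1017.31 - 3175.04 + 752.32 = -3440.03
Services: -1455.14 + 609.67 = -845.47
Trade balance = -3440.03 + (-845.47) = -4285.50
(Excluded from the trade balance — financial account: domestic pension funds' purchases of foreign equities 1570.84, foreign purchases of equities on the domestic stock exchange 526.08; primary income: profits repatriated by foreign-owned firms operating domestically 463.23, reinvested earnings on direct investment abroad 646.02, interest received on holdings of foreign bonds 609.14; secondary income: official development assistance provided to other countries 184.70, personal remittances sent abroad by immigrant workers 457.72.)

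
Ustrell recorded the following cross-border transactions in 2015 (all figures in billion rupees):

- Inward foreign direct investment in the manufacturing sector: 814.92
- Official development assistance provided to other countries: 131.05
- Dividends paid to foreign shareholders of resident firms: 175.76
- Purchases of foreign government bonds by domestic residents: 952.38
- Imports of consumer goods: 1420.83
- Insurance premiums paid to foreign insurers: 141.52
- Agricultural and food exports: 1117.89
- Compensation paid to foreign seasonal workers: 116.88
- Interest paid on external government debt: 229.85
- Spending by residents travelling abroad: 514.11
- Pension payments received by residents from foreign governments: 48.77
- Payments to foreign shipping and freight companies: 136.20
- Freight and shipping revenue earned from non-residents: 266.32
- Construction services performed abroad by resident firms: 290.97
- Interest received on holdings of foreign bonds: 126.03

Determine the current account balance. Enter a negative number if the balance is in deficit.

Goods: 1117.89 - 1420.83 = -302.94
Services: -514.11 - 141.52 + 290.97 + 266.32 - 136.20 = -234.54
Primary income: 126.03 - 116.88 - 229.85 - 175.76 = -396.46
Secondary income: 48.77 - 131.05 = -82.28
Current account = (-302.94) + (-234.54) + (-396.46) + (-82.28) = -1016.22
(Excluded from the current account — financial account: inward foreign direct investment in the manufacturing sector 814.92, purchases of foreign government bonds by domestic residents 952.38.)

-1016.22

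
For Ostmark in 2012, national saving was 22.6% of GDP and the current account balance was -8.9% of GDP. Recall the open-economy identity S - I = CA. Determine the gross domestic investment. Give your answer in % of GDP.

31.5

S - I = CA (net lending to the rest of the world).
I = S - CA = 22.6 - (-8.9) = 31.5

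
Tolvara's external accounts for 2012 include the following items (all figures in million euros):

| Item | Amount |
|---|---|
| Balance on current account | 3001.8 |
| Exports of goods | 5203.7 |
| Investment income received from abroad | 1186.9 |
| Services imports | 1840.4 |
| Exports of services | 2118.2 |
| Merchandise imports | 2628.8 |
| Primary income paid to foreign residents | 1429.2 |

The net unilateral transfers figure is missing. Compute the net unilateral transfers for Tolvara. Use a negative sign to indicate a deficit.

391.4

Current account = goods balance + services balance + net primary income + net secondary income
Sum of the known components = 2610.4
Net unilateral transfers = CA - (known components) = 3001.8 - 2610.4 = 391.4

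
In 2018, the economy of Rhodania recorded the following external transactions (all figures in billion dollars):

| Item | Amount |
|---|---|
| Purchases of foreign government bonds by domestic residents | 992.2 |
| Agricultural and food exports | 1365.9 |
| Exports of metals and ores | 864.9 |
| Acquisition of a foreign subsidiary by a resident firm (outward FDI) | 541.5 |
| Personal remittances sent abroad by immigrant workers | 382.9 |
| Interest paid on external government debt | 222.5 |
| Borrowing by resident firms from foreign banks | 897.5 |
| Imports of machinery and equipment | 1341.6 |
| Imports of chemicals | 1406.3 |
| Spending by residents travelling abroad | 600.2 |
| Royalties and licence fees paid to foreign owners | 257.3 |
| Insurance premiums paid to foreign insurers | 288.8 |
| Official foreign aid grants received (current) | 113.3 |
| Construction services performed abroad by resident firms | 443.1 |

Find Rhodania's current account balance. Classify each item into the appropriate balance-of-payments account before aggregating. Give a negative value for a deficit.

-1712.4

Goods: -1341.6 + 1365.9 - 1406.3 + 864.9 = -517.1
Services: -600.2 - 288.8 + 443.1 - 257.3 = -703.2
Primary income: -222.5
Secondary income: 113.3 - 382.9 = -269.6
Current account = (-517.1) + (-703.2) + (-222.5) + (-269.6) = -1712.4
(Excluded from the current account — financial account: purchases of foreign government bonds by domestic residents 992.2, acquisition of a foreign subsidiary by a resident firm (outward FDI) 541.5, borrowing by resident firms from foreign banks 897.5.)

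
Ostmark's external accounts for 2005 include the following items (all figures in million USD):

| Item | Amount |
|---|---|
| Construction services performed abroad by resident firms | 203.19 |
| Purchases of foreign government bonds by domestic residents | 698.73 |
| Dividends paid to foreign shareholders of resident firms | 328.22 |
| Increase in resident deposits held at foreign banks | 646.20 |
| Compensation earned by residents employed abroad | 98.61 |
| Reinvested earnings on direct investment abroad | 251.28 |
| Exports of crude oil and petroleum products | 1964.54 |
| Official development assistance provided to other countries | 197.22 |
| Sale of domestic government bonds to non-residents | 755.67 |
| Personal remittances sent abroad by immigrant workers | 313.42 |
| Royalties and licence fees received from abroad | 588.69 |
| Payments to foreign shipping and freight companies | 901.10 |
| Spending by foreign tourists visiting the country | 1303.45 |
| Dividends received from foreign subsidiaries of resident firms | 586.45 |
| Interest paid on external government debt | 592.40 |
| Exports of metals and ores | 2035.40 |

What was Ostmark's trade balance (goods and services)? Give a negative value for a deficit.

5194.17

Goods: 1964.54 + 2035.40 = 3999.94
Services: -901.10 + 1303.45 + 203.19 + 588.69 = 1194.23
Trade balance = 3999.94 + 1194.23 = 5194.17
(Excluded from the trade balance — financial account: purchases of foreign government bonds by domestic residents 698.73, increase in resident deposits held at foreign banks 646.20, sale of domestic government bonds to non-residents 755.67; primary income: dividends paid to foreign shareholders of resident firms 328.22, compensation earned by residents employed abroad 98.61, reinvested earnings on direct investment abroad 251.28, dividends received from foreign subsidiaries of resident firms 586.45, interest paid on external government debt 592.40; secondary income: official development assistance provided to other countries 197.22, personal remittances sent abroad by immigrant workers 313.42.)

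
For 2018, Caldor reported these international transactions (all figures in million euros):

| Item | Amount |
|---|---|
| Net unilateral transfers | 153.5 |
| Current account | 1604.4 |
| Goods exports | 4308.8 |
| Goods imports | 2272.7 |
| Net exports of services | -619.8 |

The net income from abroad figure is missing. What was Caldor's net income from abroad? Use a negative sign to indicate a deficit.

Current account = goods balance + services balance + net primary income + net secondary income
Sum of the known components = 1569.8
Net income from abroad = CA - (known components) = 1604.4 - 1569.8 = 34.6

34.6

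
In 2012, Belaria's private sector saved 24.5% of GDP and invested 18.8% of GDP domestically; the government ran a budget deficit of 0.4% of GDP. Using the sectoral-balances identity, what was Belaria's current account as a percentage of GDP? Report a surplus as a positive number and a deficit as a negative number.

By the sectoral-balances identity, CA = (S_private - I) + (T - G).
Private balance = 24.5 - 18.8 = 5.7
Government balance (T - G) = -0.4
CA = 5.7 + (-0.4) = 5.3

5.3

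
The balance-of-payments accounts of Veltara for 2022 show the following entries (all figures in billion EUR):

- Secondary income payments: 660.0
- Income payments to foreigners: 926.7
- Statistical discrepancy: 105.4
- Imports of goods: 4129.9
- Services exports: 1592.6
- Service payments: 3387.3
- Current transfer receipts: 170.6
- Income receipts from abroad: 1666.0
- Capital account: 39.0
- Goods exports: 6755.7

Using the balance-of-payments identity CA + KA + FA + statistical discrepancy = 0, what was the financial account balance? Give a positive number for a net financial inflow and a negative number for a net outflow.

-1225.4

Goods balance = 6755.7 - 4129.9 = 2625.8
Services balance = 1592.6 - 3387.3 = -1794.7
Trade balance (goods + services) = 2625.8 + (-1794.7) = 831.1
Net primary income = 1666.0 - 926.7 = 739.3
Net secondary income = 170.6 - 660.0 = -489.4
Current account = 831.1 + 739.3 + (-489.4) = 1081.0
Financial account = -(1081.0 + 39.0 + 105.4) = -1225.4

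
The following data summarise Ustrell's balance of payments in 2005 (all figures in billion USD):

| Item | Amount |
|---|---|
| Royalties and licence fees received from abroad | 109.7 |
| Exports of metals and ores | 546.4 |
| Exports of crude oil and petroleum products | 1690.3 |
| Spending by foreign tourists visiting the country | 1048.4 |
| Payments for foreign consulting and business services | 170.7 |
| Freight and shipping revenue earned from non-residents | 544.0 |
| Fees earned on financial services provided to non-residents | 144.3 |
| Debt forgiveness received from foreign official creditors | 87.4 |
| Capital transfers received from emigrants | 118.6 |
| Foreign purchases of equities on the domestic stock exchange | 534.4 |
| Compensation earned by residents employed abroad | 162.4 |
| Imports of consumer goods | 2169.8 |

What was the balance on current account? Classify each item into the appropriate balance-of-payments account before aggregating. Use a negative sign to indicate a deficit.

1905.0

Goods: 546.4 - 2169.8 + 1690.3 = 66.9
Services: 109.7 + 144.3 + 1048.4 + 544.0 - 170.7 = 1675.7
Primary income: 162.4
Current account = 66.9 + 1675.7 + 162.4 = 1905.0
(Excluded from the current account — capital account: debt forgiveness received from foreign official creditors 87.4, capital transfers received from emigrants 118.6; financial account: foreign purchases of equities on the domestic stock exchange 534.4.)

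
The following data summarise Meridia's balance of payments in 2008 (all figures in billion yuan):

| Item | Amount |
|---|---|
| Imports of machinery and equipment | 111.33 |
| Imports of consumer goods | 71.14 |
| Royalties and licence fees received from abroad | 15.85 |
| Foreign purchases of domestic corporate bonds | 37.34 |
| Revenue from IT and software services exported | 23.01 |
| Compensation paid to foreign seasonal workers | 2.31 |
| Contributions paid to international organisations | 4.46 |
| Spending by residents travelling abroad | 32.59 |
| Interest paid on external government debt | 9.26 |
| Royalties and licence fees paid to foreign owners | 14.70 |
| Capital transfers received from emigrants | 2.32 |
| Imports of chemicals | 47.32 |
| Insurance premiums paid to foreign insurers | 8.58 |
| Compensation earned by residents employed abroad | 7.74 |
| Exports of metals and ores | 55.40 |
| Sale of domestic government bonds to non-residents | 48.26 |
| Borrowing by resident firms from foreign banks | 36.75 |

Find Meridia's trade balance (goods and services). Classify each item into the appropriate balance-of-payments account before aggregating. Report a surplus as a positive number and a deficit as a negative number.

Goods: 55.40 - 71.14 - 47.32 - 111.33 = -174.39
Services: 23.01 + 15.85 - 32.59 - 8.58 - 14.70 = -17.01
Trade balance = -174.39 + (-17.01) = -191.40
(Excluded from the trade balance — financial account: foreign purchases of domestic corporate bonds 37.34, sale of domestic government bonds to non-residents 48.26, borrowing by resident firms from foreign banks 36.75; primary income: compensation paid to foreign seasonal workers 2.31, interest paid on external government debt 9.26, compensation earned by residents employed abroad 7.74; secondary income: contributions paid to international organisations 4.46; capital account: capital transfers received from emigrants 2.32.)

-191.40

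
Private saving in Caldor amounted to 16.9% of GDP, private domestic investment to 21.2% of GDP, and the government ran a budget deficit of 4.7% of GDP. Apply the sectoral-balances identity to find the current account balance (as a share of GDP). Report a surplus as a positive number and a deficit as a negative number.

By the sectoral-balances identity, CA = (S_private - I) + (T - G).
Private balance = 16.9 - 21.2 = -4.3
Government balance (T - G) = -4.7
CA = -4.3 + (-4.7) = -9.0

-9.0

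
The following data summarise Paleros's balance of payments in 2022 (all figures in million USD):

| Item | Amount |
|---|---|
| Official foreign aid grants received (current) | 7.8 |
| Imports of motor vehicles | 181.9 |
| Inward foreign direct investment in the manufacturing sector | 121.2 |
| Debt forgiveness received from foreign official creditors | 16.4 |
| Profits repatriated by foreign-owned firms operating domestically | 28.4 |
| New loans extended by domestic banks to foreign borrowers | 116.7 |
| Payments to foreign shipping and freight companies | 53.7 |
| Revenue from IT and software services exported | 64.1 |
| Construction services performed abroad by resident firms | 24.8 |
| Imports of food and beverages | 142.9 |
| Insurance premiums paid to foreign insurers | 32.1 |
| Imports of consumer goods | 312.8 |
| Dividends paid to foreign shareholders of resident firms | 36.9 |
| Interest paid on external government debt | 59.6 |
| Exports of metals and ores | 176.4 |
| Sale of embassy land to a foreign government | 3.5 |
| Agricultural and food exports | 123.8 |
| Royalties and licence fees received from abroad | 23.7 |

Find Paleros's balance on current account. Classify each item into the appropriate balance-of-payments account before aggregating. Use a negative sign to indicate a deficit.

-427.7

Goods: -142.9 - 312.8 + 123.8 - 181.9 + 176.4 = -337.4
Services: 64.1 - 53.7 + 23.7 + 24.8 - 32.1 = 26.8
Primary income: -59.6 - 28.4 - 36.9 = -124.9
Secondary income: 7.8
Current account = (-337.4) + 26.8 + (-124.9) + 7.8 = -427.7
(Excluded from the current account — financial account: inward foreign direct investment in the manufacturing sector 121.2, new loans extended by domestic banks to foreign borrowers 116.7; capital account: debt forgiveness received from foreign official creditors 16.4, sale of embassy land to a foreign government 3.5.)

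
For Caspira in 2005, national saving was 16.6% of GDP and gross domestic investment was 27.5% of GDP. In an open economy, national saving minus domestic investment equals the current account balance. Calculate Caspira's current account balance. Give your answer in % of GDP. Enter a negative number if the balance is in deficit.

S - I = CA (net lending to the rest of the world).
CA = S - I = 16.6 - 27.5 = -10.9

-10.9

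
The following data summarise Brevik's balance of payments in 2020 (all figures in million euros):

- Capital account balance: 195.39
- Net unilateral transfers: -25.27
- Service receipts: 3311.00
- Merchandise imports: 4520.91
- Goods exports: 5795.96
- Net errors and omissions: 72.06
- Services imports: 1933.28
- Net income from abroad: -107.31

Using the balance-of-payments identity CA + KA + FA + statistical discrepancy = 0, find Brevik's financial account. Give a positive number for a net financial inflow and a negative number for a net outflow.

Goods balance = 5795.96 - 4520.91 = 1275.05
Services balance = 3311.00 - 1933.28 = 1377.72
Trade balance (goods + services) = 1275.05 + 1377.72 = 2652.77
Net primary income = -107.31
Net secondary income = -25.27
Current account = 2652.77 + (-107.31) + (-25.27) = 2520.19
Financial account = -(2520.19 + 195.39 + 72.06) = -2787.64

-2787.64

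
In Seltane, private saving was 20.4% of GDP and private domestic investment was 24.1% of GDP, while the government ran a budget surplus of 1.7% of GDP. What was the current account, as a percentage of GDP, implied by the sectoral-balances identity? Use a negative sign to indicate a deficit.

By the sectoral-balances identity, CA = (S_private - I) + (T - G).
Private balance = 20.4 - 24.1 = -3.7
Government balance (T - G) = 1.7
CA = -3.7 + 1.7 = -2.0

-2.0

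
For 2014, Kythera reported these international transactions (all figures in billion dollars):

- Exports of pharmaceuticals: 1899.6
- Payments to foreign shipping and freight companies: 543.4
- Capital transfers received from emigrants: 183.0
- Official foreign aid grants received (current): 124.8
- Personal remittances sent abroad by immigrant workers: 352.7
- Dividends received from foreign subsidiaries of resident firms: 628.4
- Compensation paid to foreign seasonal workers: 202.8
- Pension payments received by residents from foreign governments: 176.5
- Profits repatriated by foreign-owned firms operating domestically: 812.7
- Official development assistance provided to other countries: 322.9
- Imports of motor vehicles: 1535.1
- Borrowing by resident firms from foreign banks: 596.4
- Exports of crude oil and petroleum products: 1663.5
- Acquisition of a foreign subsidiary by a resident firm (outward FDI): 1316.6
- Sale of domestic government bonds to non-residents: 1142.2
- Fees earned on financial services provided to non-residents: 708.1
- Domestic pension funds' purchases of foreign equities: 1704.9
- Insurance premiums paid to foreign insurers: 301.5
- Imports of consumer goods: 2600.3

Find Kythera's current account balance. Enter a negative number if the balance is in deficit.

-1470.5

Goods: -1535.1 + 1663.5 - 2600.3 + 1899.6 = -572.3
Services: -543.4 - 301.5 + 708.1 = -136.8
Primary income: 628.4 - 202.8 - 812.7 = -387.1
Secondary income: -322.9 - 352.7 + 124.8 + 176.5 = -374.3
Current account = (-572.3) + (-136.8) + (-387.1) + (-374.3) = -1470.5
(Excluded from the current account — capital account: capital transfers received from emigrants 183.0; financial account: borrowing by resident firms from foreign banks 596.4, acquisition of a foreign subsidiary by a resident firm (outward FDI) 1316.6, sale of domestic government bonds to non-residents 1142.2, domestic pension funds' purchases of foreign equities 1704.9.)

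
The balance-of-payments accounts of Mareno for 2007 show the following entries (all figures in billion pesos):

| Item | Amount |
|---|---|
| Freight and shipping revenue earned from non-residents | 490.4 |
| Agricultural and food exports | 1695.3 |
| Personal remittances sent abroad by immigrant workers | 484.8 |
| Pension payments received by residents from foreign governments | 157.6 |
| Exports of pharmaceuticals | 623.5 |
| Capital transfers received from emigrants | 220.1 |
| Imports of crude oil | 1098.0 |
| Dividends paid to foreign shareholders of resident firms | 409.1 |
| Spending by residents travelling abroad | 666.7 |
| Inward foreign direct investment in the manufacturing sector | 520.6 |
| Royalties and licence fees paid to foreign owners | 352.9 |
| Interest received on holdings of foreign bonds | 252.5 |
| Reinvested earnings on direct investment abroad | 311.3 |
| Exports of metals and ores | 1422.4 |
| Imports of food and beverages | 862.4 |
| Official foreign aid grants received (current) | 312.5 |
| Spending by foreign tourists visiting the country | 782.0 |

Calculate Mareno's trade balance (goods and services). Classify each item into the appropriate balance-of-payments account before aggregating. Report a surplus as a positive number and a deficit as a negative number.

2033.6

Goods: -1098.0 + 623.5 + 1422.4 + 1695.3 - 862.4 = 1780.8
Services: -352.9 - 666.7 + 490.4 + 782.0 = 252.8
Trade balance = 1780.8 + 252.8 = 2033.6
(Excluded from the trade balance — secondary income: personal remittances sent abroad by immigrant workers 484.8, pension payments received by residents from foreign governments 157.6, official foreign aid grants received (current) 312.5; capital account: capital transfers received from emigrants 220.1; primary income: dividends paid to foreign shareholders of resident firms 409.1, interest received on holdings of foreign bonds 252.5, reinvested earnings on direct investment abroad 311.3; financial account: inward foreign direct investment in the manufacturing sector 520.6.)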